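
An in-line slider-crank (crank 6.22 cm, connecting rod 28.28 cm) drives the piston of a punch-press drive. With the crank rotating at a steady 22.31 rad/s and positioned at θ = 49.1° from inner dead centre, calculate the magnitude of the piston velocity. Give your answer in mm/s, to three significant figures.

1200

ω = 22.31 rad/s
For an in-line slider-crank, x = r cosθ + √(L² − r² sin²θ), so v = −rω sinθ·[1 + r cosθ/√(L² − r² sin²θ)].
With r = 0.0622 m, L = 0.2828 m, θ = 49.1°: √(L² − r² sin²θ) = 0.27886 m.
v = −0.0622·22.31·0.75585·[1 + 0.0622·0.65474/0.27886] = -1.2021 m/s.
|v| = 1.2021 m/s = 1202.1 mm/s.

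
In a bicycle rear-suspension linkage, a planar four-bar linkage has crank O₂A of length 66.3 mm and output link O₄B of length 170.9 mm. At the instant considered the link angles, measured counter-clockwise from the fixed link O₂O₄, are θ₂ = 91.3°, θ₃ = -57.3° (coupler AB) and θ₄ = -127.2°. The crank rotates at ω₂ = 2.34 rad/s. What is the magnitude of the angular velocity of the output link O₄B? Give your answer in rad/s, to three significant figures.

ω₂ = 2.34 rad/s
Differentiating the loop-closure r₂e^{iθ₂}+r₃e^{iθ₃}=r₁+r₄e^{iθ₄} gives r₂ω₂e^{iθ₂}+r₃ω₃e^{iθ₃}=r₄ω₄e^{iθ₄}.
Eliminating the other unknown: ω₄ = r₂ω₂ sin(θ₂−θ₃) / [r₄ sin(θ₄−θ₃)].
Numerator sine = +0.52101; denominator sine = -0.93909.
Result = 0.0663·2.34·(+0.52101) / (0.1709·(-0.93909)) = -0.50364 rad/s; magnitude 0.50364 rad/s.

0.504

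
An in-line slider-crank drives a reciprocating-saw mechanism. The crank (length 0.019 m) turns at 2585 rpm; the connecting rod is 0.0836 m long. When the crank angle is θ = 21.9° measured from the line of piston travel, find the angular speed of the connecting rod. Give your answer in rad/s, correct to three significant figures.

57.3

ω = 270.7 rad/s (converted from 2585 rpm).
The rod makes angle φ with the slider axis where L sinφ = r sinθ; differentiating, L cosφ·φ̇ = r ω cosθ.
L cosφ = √(L² − r² sin²θ) = 0.083299 m.
|ω_rod| = r ω |cosθ| / √(L² − r² sin²θ) = 0.019·270.7·0.92784/0.083299 = 57.289 rad/s.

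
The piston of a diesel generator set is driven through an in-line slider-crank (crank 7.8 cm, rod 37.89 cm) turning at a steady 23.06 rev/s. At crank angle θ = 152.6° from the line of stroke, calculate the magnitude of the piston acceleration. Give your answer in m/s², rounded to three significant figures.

1260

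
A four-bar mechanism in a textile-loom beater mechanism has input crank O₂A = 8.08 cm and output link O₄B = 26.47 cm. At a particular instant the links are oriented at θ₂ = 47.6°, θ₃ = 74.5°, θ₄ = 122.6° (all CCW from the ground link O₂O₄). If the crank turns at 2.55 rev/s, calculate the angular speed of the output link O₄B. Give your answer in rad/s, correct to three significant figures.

ω₂ = 16.02 rad/s (from 2.55 rev/s).
Differentiating the loop-closure r₂e^{iθ₂}+r₃e^{iθ₃}=r₁+r₄e^{iθ₄} gives r₂ω₂e^{iθ₂}+r₃ω₃e^{iθ₃}=r₄ω₄e^{iθ₄}.
Eliminating the other unknown: ω₄ = r₂ω₂ sin(θ₂−θ₃) / [r₄ sin(θ₄−θ₃)].
Numerator sine = -0.45243; denominator sine = +0.74431.
Result = 0.0808·16.02·(-0.45243) / (0.2647·(+0.74431)) = -2.9729 rad/s; magnitude 2.9729 rad/s.

2.97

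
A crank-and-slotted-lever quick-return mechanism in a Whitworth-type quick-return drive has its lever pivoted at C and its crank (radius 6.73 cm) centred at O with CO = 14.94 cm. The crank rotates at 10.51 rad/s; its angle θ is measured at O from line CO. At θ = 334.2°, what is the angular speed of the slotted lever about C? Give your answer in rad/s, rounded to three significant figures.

ω = 10.51 rad/s
Crank pin A relative to C: A = (d + r cosθ, r sinθ); lever angle φ = atan2(r sinθ, d + r cosθ).
Differentiating tanφ: φ̇ = rω(d cosθ + r)/(d² + r² + 2dr cosθ).
d² + r² + 2dr cosθ = |CA|² = 0.0449544 m²;  d cosθ + r = +0.20181 m.
|ω_lever| = |0.0673·10.51·+0.20181| / 0.0449544 = 3.1753 rad/s.

3.18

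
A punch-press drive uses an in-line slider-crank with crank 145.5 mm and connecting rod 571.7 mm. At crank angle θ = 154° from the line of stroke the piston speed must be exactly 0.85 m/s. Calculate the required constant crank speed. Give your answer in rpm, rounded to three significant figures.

For an in-line slider-crank, |v_piston| = rω|sinθ|·[1 + r cosθ/√(L² − r² sin²θ)].
With r = 0.1455 m, L = 0.5717 m, θ = 154°: the bracketed kinematic factor |dx/dθ| = 0.049101 m.
ω = v/|dx/dθ| = 0.85/0.049101 = 17.311 rad/s.
N = 60ω/(2π) = 165.31 rpm.

165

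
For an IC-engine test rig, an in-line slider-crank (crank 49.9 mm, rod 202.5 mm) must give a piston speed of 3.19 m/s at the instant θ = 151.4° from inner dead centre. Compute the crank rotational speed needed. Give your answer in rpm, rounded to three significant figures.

1630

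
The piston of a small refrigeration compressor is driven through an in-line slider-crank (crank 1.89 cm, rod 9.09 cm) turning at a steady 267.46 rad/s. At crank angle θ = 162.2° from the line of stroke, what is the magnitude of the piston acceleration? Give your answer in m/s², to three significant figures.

1060

ω = 267.5 rad/s
x(θ) = r cosθ + √(L² − r² sin²θ); with ω constant, a = ω²·d²x/dθ².
d²x/dθ² = −r cosθ − r²(cos2θ)/√u − r⁴ sin²2θ/(4u^{3/2}),  u = L² − r² sin²θ = 0.00822943 m².
Substituting r = 0.0189 m, L = 0.0909 m, θ = 162.2°: d²x/dθ² = +0.014779 m.
a = ω²·d²x/dθ² = (267.5)²·(+0.014779) = +1057.2 m/s²;  |a| = 1057.2 m/s².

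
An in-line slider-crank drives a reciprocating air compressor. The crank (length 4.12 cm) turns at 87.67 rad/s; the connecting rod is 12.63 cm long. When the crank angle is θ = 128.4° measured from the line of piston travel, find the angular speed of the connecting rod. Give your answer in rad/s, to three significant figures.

ω = 87.67 rad/s
The rod makes angle φ with the slider axis where L sinφ = r sinθ; differentiating, L cosφ·φ̇ = r ω cosθ.
L cosφ = √(L² − r² sin²θ) = 0.1221 m.
|ω_rod| = r ω |cosθ| / √(L² − r² sin²θ) = 0.0412·87.67·0.62115/0.1221 = 18.375 rad/s.

18.4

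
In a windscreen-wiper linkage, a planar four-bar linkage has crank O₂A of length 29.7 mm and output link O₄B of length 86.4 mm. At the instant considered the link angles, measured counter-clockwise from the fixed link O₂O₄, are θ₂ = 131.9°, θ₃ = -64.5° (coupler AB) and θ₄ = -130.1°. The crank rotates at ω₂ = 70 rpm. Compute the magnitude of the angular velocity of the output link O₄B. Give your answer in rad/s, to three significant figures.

ω₂ = 7.33 rad/s (from 70 rpm).
Differentiating the loop-closure r₂e^{iθ₂}+r₃e^{iθ₃}=r₁+r₄e^{iθ₄} gives r₂ω₂e^{iθ₂}+r₃ω₃e^{iθ₃}=r₄ω₄e^{iθ₄}.
Eliminating the other unknown: ω₄ = r₂ω₂ sin(θ₂−θ₃) / [r₄ sin(θ₄−θ₃)].
Numerator sine = -0.28234; denominator sine = -0.91068.
Result = 0.0297·7.33·(-0.28234) / (0.0864·(-0.91068)) = +0.78123 rad/s; magnitude 0.78123 rad/s.

0.781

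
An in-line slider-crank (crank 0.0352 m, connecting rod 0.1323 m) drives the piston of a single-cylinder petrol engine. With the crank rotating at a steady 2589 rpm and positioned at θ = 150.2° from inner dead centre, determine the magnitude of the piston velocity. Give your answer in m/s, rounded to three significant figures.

ω = 2π·2589/60 = 271.1 rad/s
For an in-line slider-crank, x = r cosθ + √(L² − r² sin²θ), so v = −rω sinθ·[1 + r cosθ/√(L² − r² sin²θ)].
With r = 0.0352 m, L = 0.1323 m, θ = 150.2°: √(L² − r² sin²θ) = 0.13114 m.
v = −0.0352·271.1·0.49697·[1 + 0.0352·-0.86777/0.13114] = -3.6381 m/s.
|v| = 3.6381 m/s.

3.64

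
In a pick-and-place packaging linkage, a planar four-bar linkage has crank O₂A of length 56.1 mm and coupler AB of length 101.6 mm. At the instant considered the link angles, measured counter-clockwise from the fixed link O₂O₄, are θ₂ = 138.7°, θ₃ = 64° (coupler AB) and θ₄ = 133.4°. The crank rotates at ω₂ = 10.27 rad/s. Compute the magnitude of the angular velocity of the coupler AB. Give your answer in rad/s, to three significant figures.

0.560

ω₂ = 10.27 rad/s
Differentiating the loop-closure r₂e^{iθ₂}+r₃e^{iθ₃}=r₁+r₄e^{iθ₄} gives r₂ω₂e^{iθ₂}+r₃ω₃e^{iθ₃}=r₄ω₄e^{iθ₄}.
Eliminating the other unknown: ω₃ = r₂ω₂ sin(θ₄−θ₂) / [r₃ sin(θ₃−θ₄)].
Numerator sine = -0.09237; denominator sine = -0.93606.
Result = 0.0561·10.27·(-0.09237) / (0.1016·(-0.93606)) = +0.55959 rad/s; magnitude 0.55959 rad/s.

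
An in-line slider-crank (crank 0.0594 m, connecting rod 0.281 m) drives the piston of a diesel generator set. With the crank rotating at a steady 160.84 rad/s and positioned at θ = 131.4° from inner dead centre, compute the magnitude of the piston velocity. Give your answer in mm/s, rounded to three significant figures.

6150

ω = 160.8 rad/s
For an in-line slider-crank, x = r cosθ + √(L² − r² sin²θ), so v = −rω sinθ·[1 + r cosθ/√(L² − r² sin²θ)].
With r = 0.0594 m, L = 0.281 m, θ = 131.4°: √(L² − r² sin²θ) = 0.27744 m.
v = −0.0594·160.8·0.75011·[1 + 0.0594·-0.66131/0.27744] = -6.1518 m/s.
|v| = 6.1518 m/s = 6151.8 mm/s.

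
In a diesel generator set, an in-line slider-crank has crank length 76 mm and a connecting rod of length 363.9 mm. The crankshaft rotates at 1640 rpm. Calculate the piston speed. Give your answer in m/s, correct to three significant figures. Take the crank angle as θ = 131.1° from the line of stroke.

ω = 2π·1640/60 = 171.7 rad/s
For an in-line slider-crank, x = r cosθ + √(L² − r² sin²θ), so v = −rω sinθ·[1 + r cosθ/√(L² − r² sin²θ)].
With r = 0.076 m, L = 0.3639 m, θ = 131.1°: √(L² − r² sin²θ) = 0.35937 m.
v = −0.076·171.7·0.75356·[1 + 0.076·-0.65738/0.35937] = -8.4683 m/s.
|v| = 8.4683 m/s.

8.47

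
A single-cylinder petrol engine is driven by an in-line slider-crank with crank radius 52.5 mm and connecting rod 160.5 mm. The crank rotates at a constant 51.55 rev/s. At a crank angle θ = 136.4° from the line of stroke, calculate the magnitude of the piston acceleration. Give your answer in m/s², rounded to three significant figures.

3850

ω = 2π·51.5 = 323.9 rad/s
x(θ) = r cosθ + √(L² − r² sin²θ); with ω constant, a = ω²·d²x/dθ².
d²x/dθ² = −r cosθ − r²(cos2θ)/√u − r⁴ sin²2θ/(4u^{3/2}),  u = L² − r² sin²θ = 0.0244494 m².
Substituting r = 0.0525 m, L = 0.1605 m, θ = 136.4°: d²x/dθ² = +0.036662 m.
a = ω²·d²x/dθ² = (323.9)²·(+0.036662) = +3846.2 m/s²;  |a| = 3846.2 m/s².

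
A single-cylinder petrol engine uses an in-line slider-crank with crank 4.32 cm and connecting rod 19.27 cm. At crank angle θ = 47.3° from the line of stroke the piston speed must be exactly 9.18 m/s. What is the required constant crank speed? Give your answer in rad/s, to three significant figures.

For an in-line slider-crank, |v_piston| = rω|sinθ|·[1 + r cosθ/√(L² − r² sin²θ)].
With r = 0.0432 m, L = 0.1927 m, θ = 47.3°: the bracketed kinematic factor |dx/dθ| = 0.036642 m.
ω = v/|dx/dθ| = 9.18/0.036642 = 250.53 rad/s.

251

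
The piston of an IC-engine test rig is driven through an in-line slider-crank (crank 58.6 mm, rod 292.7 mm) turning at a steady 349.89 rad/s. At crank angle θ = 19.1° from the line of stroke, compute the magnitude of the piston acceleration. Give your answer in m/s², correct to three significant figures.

7920

ω = 349.9 rad/s
x(θ) = r cosθ + √(L² − r² sin²θ); with ω constant, a = ω²·d²x/dθ².
d²x/dθ² = −r cosθ − r²(cos2θ)/√u − r⁴ sin²2θ/(4u^{3/2}),  u = L² − r² sin²θ = 0.0853056 m².
Substituting r = 0.0586 m, L = 0.2927 m, θ = 19.1°: d²x/dθ² = -0.064659 m.
a = ω²·d²x/dθ² = (349.9)²·(-0.064659) = -7915.7 m/s²;  |a| = 7915.7 m/s².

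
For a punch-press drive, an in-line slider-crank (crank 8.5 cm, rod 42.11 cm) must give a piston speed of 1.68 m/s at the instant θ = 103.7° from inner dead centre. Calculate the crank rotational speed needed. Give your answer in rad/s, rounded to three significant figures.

21.4

For an in-line slider-crank, |v_piston| = rω|sinθ|·[1 + r cosθ/√(L² − r² sin²θ)].
With r = 0.085 m, L = 0.4211 m, θ = 103.7°: the bracketed kinematic factor |dx/dθ| = 0.078556 m.
ω = v/|dx/dθ| = 1.68/0.078556 = 21.386 rad/s.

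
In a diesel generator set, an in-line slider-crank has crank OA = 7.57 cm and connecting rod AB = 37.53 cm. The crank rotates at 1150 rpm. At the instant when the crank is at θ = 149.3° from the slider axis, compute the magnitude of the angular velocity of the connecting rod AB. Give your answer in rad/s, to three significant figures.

21.0

ω = 120.4 rad/s (converted from 1150 rpm).
The rod makes angle φ with the slider axis where L sinφ = r sinθ; differentiating, L cosφ·φ̇ = r ω cosθ.
L cosφ = √(L² − r² sin²θ) = 0.3733 m.
|ω_rod| = r ω |cosθ| / √(L² − r² sin²θ) = 0.0757·120.4·0.85985/0.3733 = 20.998 rad/s.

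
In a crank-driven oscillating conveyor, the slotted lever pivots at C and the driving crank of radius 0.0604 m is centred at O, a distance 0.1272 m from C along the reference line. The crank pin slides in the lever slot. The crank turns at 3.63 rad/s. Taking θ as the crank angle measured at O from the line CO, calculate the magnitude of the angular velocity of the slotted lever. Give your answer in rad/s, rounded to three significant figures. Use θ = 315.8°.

ω = 3.63 rad/s
Crank pin A relative to C: A = (d + r cosθ, r sinθ); lever angle φ = atan2(r sinθ, d + r cosθ).
Differentiating tanφ: φ̇ = rω(d cosθ + r)/(d² + r² + 2dr cosθ).
d² + r² + 2dr cosθ = |CA|² = 0.0308439 m²;  d cosθ + r = +0.15159 m.
|ω_lever| = |0.0604·3.63·+0.15159| / 0.0308439 = 1.0776 rad/s.

1.08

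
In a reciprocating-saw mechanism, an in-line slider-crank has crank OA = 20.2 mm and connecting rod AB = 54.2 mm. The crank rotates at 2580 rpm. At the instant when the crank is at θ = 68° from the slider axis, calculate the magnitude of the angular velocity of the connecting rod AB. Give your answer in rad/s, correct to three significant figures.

40.2

ω = 270.2 rad/s (converted from 2580 rpm).
The rod makes angle φ with the slider axis where L sinφ = r sinθ; differentiating, L cosφ·φ̇ = r ω cosθ.
L cosφ = √(L² − r² sin²θ) = 0.050861 m.
|ω_rod| = r ω |cosθ| / √(L² − r² sin²θ) = 0.0202·270.2·0.37461/0.050861 = 40.197 rad/s.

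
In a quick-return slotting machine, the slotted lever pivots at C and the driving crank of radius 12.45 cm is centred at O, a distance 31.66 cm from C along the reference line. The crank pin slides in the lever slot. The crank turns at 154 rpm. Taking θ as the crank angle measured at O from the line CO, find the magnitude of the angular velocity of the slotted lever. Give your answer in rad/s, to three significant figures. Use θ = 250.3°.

0.400

ω = 16.13 rad/s (from 154 rpm).
Crank pin A relative to C: A = (d + r cosθ, r sinθ); lever angle φ = atan2(r sinθ, d + r cosθ).
Differentiating tanφ: φ̇ = rω(d cosθ + r)/(d² + r² + 2dr cosθ).
d² + r² + 2dr cosθ = |CA|² = 0.0891614 m²;  d cosθ + r = +0.017776 m.
|ω_lever| = |0.1245·16.13·+0.017776| / 0.0891614 = 0.40028 rad/s.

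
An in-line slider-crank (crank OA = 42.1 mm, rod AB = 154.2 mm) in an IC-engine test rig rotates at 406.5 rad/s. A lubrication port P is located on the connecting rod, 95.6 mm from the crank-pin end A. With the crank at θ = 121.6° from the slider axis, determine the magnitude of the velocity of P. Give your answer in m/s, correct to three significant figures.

13.7

ω = 406.5 rad/s.  Crank-pin speed |V_A| = rω = 17.114 m/s, perpendicular to OA.
Rod angle: sinφ = −(r/L) sinθ ⇒ φ = -13.447°; ω_rod = −rω cosθ/√(L²−r²sin²θ) = +59.793 rad/s.
V_P = V_A + ω_rod × AP, with AP = 0.0956 m along the rod.
Components: V_Px = −rω sinθ − a·ω_rod·sinφ = -13.247 m/s;  V_Py = rω cosθ + a·ω_rod·cosφ = -3.4078 m/s.
|V_P| = √(V_Px² + V_Py²) = 13.678 m/s.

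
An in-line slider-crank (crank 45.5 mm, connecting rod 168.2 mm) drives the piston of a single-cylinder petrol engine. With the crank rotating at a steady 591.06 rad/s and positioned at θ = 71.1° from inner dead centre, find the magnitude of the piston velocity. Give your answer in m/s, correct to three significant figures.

27.7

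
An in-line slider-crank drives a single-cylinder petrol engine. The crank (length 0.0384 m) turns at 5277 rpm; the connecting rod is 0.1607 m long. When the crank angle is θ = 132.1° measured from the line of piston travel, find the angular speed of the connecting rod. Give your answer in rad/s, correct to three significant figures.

ω = 552.6 rad/s (converted from 5277 rpm).
The rod makes angle φ with the slider axis where L sinφ = r sinθ; differentiating, L cosφ·φ̇ = r ω cosθ.
L cosφ = √(L² − r² sin²θ) = 0.15815 m.
|ω_rod| = r ω |cosθ| / √(L² − r² sin²θ) = 0.0384·552.6·0.67043/0.15815 = 89.953 rad/s.

90.0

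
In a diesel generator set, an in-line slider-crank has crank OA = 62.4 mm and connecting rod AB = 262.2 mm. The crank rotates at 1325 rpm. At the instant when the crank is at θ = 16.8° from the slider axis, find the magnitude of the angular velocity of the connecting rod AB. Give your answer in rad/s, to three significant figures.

ω = 138.8 rad/s (converted from 1325 rpm).
The rod makes angle φ with the slider axis where L sinφ = r sinθ; differentiating, L cosφ·φ̇ = r ω cosθ.
L cosφ = √(L² − r² sin²θ) = 0.26158 m.
|ω_rod| = r ω |cosθ| / √(L² − r² sin²θ) = 0.0624·138.8·0.95732/0.26158 = 31.687 rad/s.

31.7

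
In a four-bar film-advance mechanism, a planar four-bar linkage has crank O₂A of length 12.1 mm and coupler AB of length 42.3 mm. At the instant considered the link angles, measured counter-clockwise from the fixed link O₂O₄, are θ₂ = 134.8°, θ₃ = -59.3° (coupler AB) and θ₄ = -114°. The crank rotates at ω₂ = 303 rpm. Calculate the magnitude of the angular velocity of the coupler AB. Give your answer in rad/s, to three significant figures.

10.4

ω₂ = 31.73 rad/s (from 303 rpm).
Differentiating the loop-closure r₂e^{iθ₂}+r₃e^{iθ₃}=r₁+r₄e^{iθ₄} gives r₂ω₂e^{iθ₂}+r₃ω₃e^{iθ₃}=r₄ω₄e^{iθ₄}.
Eliminating the other unknown: ω₃ = r₂ω₂ sin(θ₄−θ₂) / [r₃ sin(θ₃−θ₄)].
Numerator sine = +0.93232; denominator sine = +0.81614.
Result = 0.0121·31.73·(+0.93232) / (0.0423·(+0.81614)) = +10.369 rad/s; magnitude 10.369 rad/s.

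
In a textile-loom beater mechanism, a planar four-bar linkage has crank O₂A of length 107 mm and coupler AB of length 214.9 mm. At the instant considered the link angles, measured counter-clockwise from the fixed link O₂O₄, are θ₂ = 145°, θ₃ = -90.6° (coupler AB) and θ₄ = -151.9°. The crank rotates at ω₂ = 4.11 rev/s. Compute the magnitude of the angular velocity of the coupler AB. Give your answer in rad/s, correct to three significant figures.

ω₂ = 25.82 rad/s (from 4.11 rev/s).
Differentiating the loop-closure r₂e^{iθ₂}+r₃e^{iθ₃}=r₁+r₄e^{iθ₄} gives r₂ω₂e^{iθ₂}+r₃ω₃e^{iθ₃}=r₄ω₄e^{iθ₄}.
Eliminating the other unknown: ω₃ = r₂ω₂ sin(θ₄−θ₂) / [r₃ sin(θ₃−θ₄)].
Numerator sine = +0.89180; denominator sine = +0.87715.
Result = 0.107·25.82·(+0.89180) / (0.2149·(+0.87715)) = +13.073 rad/s; magnitude 13.073 rad/s.

13.1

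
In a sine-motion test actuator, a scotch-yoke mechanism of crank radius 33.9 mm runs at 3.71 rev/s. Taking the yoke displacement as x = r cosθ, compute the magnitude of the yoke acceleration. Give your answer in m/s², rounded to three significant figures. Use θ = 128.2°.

ω = 23.31 rad/s (from 3.71 rev/s).
x = r cosθ ⇒ ẍ = −rω² cosθ (ω constant).
|a| = rω²|cosθ| = 0.0339·(23.31)²·|cos 128.2°| = 11.392 m/s².

11.4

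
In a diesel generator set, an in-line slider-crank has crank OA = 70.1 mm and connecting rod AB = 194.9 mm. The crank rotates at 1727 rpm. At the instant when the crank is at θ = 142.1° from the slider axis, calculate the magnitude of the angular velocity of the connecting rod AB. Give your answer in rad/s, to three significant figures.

ω = 180.9 rad/s (converted from 1727 rpm).
The rod makes angle φ with the slider axis where L sinφ = r sinθ; differentiating, L cosφ·φ̇ = r ω cosθ.
L cosφ = √(L² − r² sin²θ) = 0.19008 m.
|ω_rod| = r ω |cosθ| / √(L² − r² sin²θ) = 0.0701·180.9·0.78908/0.19008 = 52.628 rad/s.

52.6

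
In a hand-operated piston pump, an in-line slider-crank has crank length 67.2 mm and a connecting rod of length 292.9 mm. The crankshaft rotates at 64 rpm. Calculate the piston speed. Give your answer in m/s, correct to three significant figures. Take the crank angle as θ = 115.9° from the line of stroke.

0.364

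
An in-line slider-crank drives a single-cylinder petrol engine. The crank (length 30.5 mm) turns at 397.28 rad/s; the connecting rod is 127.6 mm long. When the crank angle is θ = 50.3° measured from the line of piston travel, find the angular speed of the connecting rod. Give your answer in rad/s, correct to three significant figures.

ω = 397.3 rad/s
The rod makes angle φ with the slider axis where L sinφ = r sinθ; differentiating, L cosφ·φ̇ = r ω cosθ.
L cosφ = √(L² − r² sin²θ) = 0.12542 m.
|ω_rod| = r ω |cosθ| / √(L² − r² sin²θ) = 0.0305·397.3·0.63877/0.12542 = 61.711 rad/s.

61.7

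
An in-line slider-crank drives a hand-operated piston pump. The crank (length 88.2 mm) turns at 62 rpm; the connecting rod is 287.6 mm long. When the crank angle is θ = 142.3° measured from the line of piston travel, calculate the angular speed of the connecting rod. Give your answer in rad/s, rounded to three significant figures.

1.60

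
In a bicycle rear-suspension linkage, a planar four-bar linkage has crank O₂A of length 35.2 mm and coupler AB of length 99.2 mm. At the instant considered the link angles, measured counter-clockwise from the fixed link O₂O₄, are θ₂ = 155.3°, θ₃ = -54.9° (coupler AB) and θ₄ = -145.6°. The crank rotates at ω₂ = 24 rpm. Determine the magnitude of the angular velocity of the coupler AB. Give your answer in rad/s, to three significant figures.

0.765

ω₂ = 2.513 rad/s (from 24 rpm).
Differentiating the loop-closure r₂e^{iθ₂}+r₃e^{iθ₃}=r₁+r₄e^{iθ₄} gives r₂ω₂e^{iθ₂}+r₃ω₃e^{iθ₃}=r₄ω₄e^{iθ₄}.
Eliminating the other unknown: ω₃ = r₂ω₂ sin(θ₄−θ₂) / [r₃ sin(θ₃−θ₄)].
Numerator sine = +0.85806; denominator sine = +0.99993.
Result = 0.0352·2.513·(+0.85806) / (0.0992·(+0.99993)) = +0.76529 rad/s; magnitude 0.76529 rad/s.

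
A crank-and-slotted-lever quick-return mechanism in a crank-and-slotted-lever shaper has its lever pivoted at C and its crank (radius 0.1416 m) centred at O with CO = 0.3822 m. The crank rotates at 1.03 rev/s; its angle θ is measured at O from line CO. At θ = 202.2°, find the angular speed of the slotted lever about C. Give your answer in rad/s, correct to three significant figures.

2.95

ω = 6.472 rad/s (from 1.03 rev/s).
Crank pin A relative to C: A = (d + r cosθ, r sinθ); lever angle φ = atan2(r sinθ, d + r cosθ).
Differentiating tanφ: φ̇ = rω(d cosθ + r)/(d² + r² + 2dr cosθ).
d² + r² + 2dr cosθ = |CA|² = 0.0659121 m²;  d cosθ + r = -0.21227 m.
|ω_lever| = |0.1416·6.472·-0.21227| / 0.0659121 = 2.9512 rad/s.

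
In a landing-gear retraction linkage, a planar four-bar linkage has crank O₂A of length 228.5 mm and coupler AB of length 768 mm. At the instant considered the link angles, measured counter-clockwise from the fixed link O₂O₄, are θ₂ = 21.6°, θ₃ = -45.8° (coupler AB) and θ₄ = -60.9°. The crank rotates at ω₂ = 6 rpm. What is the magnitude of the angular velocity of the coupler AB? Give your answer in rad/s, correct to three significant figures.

0.711

ω₂ = 0.6283 rad/s (from 6 rpm).
Differentiating the loop-closure r₂e^{iθ₂}+r₃e^{iθ₃}=r₁+r₄e^{iθ₄} gives r₂ω₂e^{iθ₂}+r₃ω₃e^{iθ₃}=r₄ω₄e^{iθ₄}.
Eliminating the other unknown: ω₃ = r₂ω₂ sin(θ₄−θ₂) / [r₃ sin(θ₃−θ₄)].
Numerator sine = -0.99144; denominator sine = +0.26050.
Result = 0.2285·0.6283·(-0.99144) / (0.768·(+0.26050)) = -0.71147 rad/s; magnitude 0.71147 rad/s.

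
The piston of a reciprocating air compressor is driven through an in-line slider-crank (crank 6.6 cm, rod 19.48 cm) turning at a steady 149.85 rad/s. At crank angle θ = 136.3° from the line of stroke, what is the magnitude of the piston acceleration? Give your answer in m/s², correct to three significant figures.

ω = 149.8 rad/s
x(θ) = r cosθ + √(L² − r² sin²θ); with ω constant, a = ω²·d²x/dθ².
d²x/dθ² = −r cosθ − r²(cos2θ)/√u − r⁴ sin²2θ/(4u^{3/2}),  u = L² − r² sin²θ = 0.0358678 m².
Substituting r = 0.066 m, L = 0.1948 m, θ = 136.3°: d²x/dθ² = +0.045976 m.
a = ω²·d²x/dθ² = (149.8)²·(+0.045976) = +1032.4 m/s²;  |a| = 1032.4 m/s².

1030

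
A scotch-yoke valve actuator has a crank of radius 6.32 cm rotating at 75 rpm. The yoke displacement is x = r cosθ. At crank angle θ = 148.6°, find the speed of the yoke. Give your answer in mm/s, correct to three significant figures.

259

ω = 7.854 rad/s (from 75 rpm).
x = r cosθ ⇒ ẋ = −rω sinθ.
|v| = rω|sinθ| = 0.0632·7.854·|sin 148.6°| = 0.25861 m/s = 258.61 mm/s.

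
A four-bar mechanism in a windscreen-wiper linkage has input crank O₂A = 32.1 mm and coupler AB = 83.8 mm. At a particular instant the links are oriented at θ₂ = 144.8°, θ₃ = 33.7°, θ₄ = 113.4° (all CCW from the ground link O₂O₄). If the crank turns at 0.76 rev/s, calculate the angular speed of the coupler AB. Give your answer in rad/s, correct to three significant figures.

0.969

ω₂ = 4.775 rad/s (from 0.76 rev/s).
Differentiating the loop-closure r₂e^{iθ₂}+r₃e^{iθ₃}=r₁+r₄e^{iθ₄} gives r₂ω₂e^{iθ₂}+r₃ω₃e^{iθ₃}=r₄ω₄e^{iθ₄}.
Eliminating the other unknown: ω₃ = r₂ω₂ sin(θ₄−θ₂) / [r₃ sin(θ₃−θ₄)].
Numerator sine = -0.52101; denominator sine = -0.98389.
Result = 0.0321·4.775·(-0.52101) / (0.0838·(-0.98389)) = +0.96863 rad/s; magnitude 0.96863 rad/s.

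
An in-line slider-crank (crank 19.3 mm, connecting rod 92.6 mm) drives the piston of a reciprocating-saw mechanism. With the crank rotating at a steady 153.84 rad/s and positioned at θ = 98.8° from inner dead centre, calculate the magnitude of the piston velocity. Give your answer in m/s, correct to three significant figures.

2.84

ω = 153.8 rad/s
For an in-line slider-crank, x = r cosθ + √(L² − r² sin²θ), so v = −rω sinθ·[1 + r cosθ/√(L² − r² sin²θ)].
With r = 0.0193 m, L = 0.0926 m, θ = 98.8°: √(L² − r² sin²θ) = 0.090615 m.
v = −0.0193·153.8·0.98823·[1 + 0.0193·-0.15299/0.090615] = -2.8386 m/s.
|v| = 2.8386 m/s.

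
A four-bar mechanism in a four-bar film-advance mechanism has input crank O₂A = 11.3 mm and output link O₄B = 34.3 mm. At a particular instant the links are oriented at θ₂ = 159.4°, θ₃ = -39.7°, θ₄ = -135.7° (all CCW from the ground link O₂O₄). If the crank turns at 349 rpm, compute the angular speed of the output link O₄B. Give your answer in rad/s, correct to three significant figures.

3.96

ω₂ = 36.55 rad/s (from 349 rpm).
Differentiating the loop-closure r₂e^{iθ₂}+r₃e^{iθ₃}=r₁+r₄e^{iθ₄} gives r₂ω₂e^{iθ₂}+r₃ω₃e^{iθ₃}=r₄ω₄e^{iθ₄}.
Eliminating the other unknown: ω₄ = r₂ω₂ sin(θ₂−θ₃) / [r₄ sin(θ₄−θ₃)].
Numerator sine = -0.32722; denominator sine = -0.99452.
Result = 0.0113·36.55·(-0.32722) / (0.0343·(-0.99452)) = +3.9615 rad/s; magnitude 3.9615 rad/s.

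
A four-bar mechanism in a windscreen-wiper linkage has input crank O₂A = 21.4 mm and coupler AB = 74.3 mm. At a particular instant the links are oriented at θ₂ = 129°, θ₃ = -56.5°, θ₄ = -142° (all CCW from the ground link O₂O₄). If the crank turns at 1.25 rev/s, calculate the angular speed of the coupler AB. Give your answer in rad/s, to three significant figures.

2.27

ω₂ = 7.854 rad/s (from 1.25 rev/s).
Differentiating the loop-closure r₂e^{iθ₂}+r₃e^{iθ₃}=r₁+r₄e^{iθ₄} gives r₂ω₂e^{iθ₂}+r₃ω₃e^{iθ₃}=r₄ω₄e^{iθ₄}.
Eliminating the other unknown: ω₃ = r₂ω₂ sin(θ₄−θ₂) / [r₃ sin(θ₃−θ₄)].
Numerator sine = +0.99985; denominator sine = +0.99692.
Result = 0.0214·7.854·(+0.99985) / (0.0743·(+0.99692)) = +2.2688 rad/s; magnitude 2.2688 rad/s.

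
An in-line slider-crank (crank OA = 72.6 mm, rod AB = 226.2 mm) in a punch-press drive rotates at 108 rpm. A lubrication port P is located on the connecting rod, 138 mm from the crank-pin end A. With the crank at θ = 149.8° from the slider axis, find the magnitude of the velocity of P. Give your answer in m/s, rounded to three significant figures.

ω = 11.31 rad/s.  Crank-pin speed |V_A| = rω = 0.82109 m/s, perpendicular to OA.
Rod angle: sinφ = −(r/L) sinθ ⇒ φ = -9.291°; ω_rod = −rω cosθ/√(L²−r²sin²θ) = +3.1789 rad/s.
V_P = V_A + ω_rod × AP, with AP = 0.138 m along the rod.
Components: V_Px = −rω sinθ − a·ω_rod·sinφ = -0.3422 m/s;  V_Py = rω cosθ + a·ω_rod·cosφ = -0.2767 m/s.
|V_P| = √(V_Px² + V_Py²) = 0.44007 m/s.

0.440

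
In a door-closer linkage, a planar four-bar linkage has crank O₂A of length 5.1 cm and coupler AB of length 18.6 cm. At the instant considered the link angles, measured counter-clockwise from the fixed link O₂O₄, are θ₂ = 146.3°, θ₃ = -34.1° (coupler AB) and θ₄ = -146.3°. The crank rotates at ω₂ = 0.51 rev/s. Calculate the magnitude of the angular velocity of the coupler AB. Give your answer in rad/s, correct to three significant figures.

0.876

ω₂ = 3.204 rad/s (from 0.51 rev/s).
Differentiating the loop-closure r₂e^{iθ₂}+r₃e^{iθ₃}=r₁+r₄e^{iθ₄} gives r₂ω₂e^{iθ₂}+r₃ω₃e^{iθ₃}=r₄ω₄e^{iθ₄}.
Eliminating the other unknown: ω₃ = r₂ω₂ sin(θ₄−θ₂) / [r₃ sin(θ₃−θ₄)].
Numerator sine = +0.92321; denominator sine = +0.92587.
Result = 0.051·3.204·(+0.92321) / (0.186·(+0.92587)) = +0.87611 rad/s; magnitude 0.87611 rad/s.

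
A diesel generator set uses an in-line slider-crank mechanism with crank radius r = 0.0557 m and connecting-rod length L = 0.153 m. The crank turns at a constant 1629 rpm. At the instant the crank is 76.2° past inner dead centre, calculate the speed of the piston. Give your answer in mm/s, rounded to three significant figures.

ω = 2π·1629/60 = 170.6 rad/s
For an in-line slider-crank, x = r cosθ + √(L² − r² sin²θ), so v = −rω sinθ·[1 + r cosθ/√(L² − r² sin²θ)].
With r = 0.0557 m, L = 0.153 m, θ = 76.2°: √(L² − r² sin²θ) = 0.14312 m.
v = −0.0557·170.6·0.97113·[1 + 0.0557·0.23853/0.14312] = -10.084 m/s.
|v| = 10.084 m/s = 10084 mm/s.

10100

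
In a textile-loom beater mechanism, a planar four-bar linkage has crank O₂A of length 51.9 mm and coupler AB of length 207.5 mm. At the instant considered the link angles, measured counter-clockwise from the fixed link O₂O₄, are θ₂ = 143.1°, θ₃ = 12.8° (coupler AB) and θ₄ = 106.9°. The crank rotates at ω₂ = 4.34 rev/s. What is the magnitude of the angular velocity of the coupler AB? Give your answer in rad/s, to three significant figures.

4.04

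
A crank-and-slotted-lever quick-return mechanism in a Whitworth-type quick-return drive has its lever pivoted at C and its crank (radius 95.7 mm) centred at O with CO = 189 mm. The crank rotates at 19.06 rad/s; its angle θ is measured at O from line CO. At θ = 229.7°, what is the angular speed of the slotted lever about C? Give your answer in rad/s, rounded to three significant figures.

ω = 19.06 rad/s
Crank pin A relative to C: A = (d + r cosθ, r sinθ); lever angle φ = atan2(r sinθ, d + r cosθ).
Differentiating tanφ: φ̇ = rω(d cosθ + r)/(d² + r² + 2dr cosθ).
d² + r² + 2dr cosθ = |CA|² = 0.0214821 m²;  d cosθ + r = -0.026543 m.
|ω_lever| = |0.0957·19.06·-0.026543| / 0.0214821 = 2.2538 rad/s.

2.25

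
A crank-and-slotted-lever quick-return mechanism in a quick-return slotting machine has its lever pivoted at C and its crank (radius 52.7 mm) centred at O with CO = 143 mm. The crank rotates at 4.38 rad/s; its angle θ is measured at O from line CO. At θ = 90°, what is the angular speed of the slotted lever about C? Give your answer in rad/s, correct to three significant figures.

ω = 4.38 rad/s
Crank pin A relative to C: A = (d + r cosθ, r sinθ); lever angle φ = atan2(r sinθ, d + r cosθ).
Differentiating tanφ: φ̇ = rω(d cosθ + r)/(d² + r² + 2dr cosθ).
d² + r² + 2dr cosθ = |CA|² = 0.0232263 m²;  d cosθ + r = +0.0527 m.
|ω_lever| = |0.0527·4.38·+0.0527| / 0.0232263 = 0.52374 rad/s.

0.524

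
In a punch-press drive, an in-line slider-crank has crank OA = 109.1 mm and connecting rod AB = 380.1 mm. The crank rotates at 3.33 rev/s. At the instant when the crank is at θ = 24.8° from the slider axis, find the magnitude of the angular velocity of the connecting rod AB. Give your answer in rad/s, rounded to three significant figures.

ω = 20.92 rad/s (converted from 3.33 rev/s).
The rod makes angle φ with the slider axis where L sinφ = r sinθ; differentiating, L cosφ·φ̇ = r ω cosθ.
L cosφ = √(L² − r² sin²θ) = 0.37734 m.
|ω_rod| = r ω |cosθ| / √(L² − r² sin²θ) = 0.1091·20.92·0.90778/0.37734 = 5.4916 rad/s.

5.49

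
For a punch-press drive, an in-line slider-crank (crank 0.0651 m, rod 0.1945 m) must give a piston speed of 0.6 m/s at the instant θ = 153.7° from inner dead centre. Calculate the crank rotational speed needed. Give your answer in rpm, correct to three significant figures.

285

For an in-line slider-crank, |v_piston| = rω|sinθ|·[1 + r cosθ/√(L² − r² sin²θ)].
With r = 0.0651 m, L = 0.1945 m, θ = 153.7°: the bracketed kinematic factor |dx/dθ| = 0.020092 m.
ω = v/|dx/dθ| = 0.6/0.020092 = 29.862 rad/s.
N = 60ω/(2π) = 285.16 rpm.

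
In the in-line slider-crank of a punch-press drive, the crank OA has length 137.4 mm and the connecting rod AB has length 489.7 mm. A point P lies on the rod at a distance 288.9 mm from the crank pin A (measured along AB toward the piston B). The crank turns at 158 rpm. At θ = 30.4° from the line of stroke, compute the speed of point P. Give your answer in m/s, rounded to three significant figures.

ω = 16.55 rad/s.  Crank-pin speed |V_A| = rω = 2.2734 m/s, perpendicular to OA.
Rod angle: sinφ = −(r/L) sinθ ⇒ φ = -8.163°; ω_rod = −rω cosθ/√(L²−r²sin²θ) = -4.0451 rad/s.
V_P = V_A + ω_rod × AP, with AP = 0.2889 m along the rod.
Components: V_Px = −rω sinθ − a·ω_rod·sinφ = -1.3163 m/s;  V_Py = rω cosθ + a·ω_rod·cosφ = +0.80403 m/s.
|V_P| = √(V_Px² + V_Py²) = 1.5425 m/s.

1.54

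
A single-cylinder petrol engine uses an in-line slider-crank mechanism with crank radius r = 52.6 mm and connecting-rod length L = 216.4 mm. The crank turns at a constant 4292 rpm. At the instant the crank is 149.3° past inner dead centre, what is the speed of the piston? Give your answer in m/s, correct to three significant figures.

ω = 2π·4292/60 = 449.5 rad/s
For an in-line slider-crank, x = r cosθ + √(L² − r² sin²θ), so v = −rω sinθ·[1 + r cosθ/√(L² − r² sin²θ)].
With r = 0.0526 m, L = 0.2164 m, θ = 149.3°: √(L² − r² sin²θ) = 0.21473 m.
v = −0.0526·449.5·0.51054·[1 + 0.0526·-0.85985/0.21473] = -9.5277 m/s.
|v| = 9.5277 m/s.

9.53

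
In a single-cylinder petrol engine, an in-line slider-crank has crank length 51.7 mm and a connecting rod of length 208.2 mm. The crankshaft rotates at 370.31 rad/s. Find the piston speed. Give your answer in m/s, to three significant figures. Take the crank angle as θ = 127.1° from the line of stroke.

ω = 370.3 rad/s
For an in-line slider-crank, x = r cosθ + √(L² − r² sin²θ), so v = −rω sinθ·[1 + r cosθ/√(L² − r² sin²θ)].
With r = 0.0517 m, L = 0.2082 m, θ = 127.1°: √(L² − r² sin²θ) = 0.20408 m.
v = −0.0517·370.3·0.79758·[1 + 0.0517·-0.60321/0.20408] = -12.936 m/s.
|v| = 12.936 m/s.

12.9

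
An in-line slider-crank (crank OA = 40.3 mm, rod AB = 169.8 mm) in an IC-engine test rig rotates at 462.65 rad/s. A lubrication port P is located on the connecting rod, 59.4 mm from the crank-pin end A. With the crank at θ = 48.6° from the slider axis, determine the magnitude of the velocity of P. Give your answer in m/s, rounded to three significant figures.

16.8

ω = 462.6 rad/s.  Crank-pin speed |V_A| = rω = 18.645 m/s, perpendicular to OA.
Rod angle: sinφ = −(r/L) sinθ ⇒ φ = -10.255°; ω_rod = −rω cosθ/√(L²−r²sin²θ) = -73.794 rad/s.
V_P = V_A + ω_rod × AP, with AP = 0.0594 m along the rod.
Components: V_Px = −rω sinθ − a·ω_rod·sinφ = -14.766 m/s;  V_Py = rω cosθ + a·ω_rod·cosφ = +8.0167 m/s.
|V_P| = √(V_Px² + V_Py²) = 16.802 m/s.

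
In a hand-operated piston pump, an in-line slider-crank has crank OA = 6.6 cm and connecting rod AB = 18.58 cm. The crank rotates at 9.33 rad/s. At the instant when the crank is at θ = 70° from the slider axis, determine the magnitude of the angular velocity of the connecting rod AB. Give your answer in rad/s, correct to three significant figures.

1.20

ω = 9.33 rad/s
The rod makes angle φ with the slider axis where L sinφ = r sinθ; differentiating, L cosφ·φ̇ = r ω cosθ.
L cosφ = √(L² − r² sin²θ) = 0.17514 m.
|ω_rod| = r ω |cosθ| / √(L² − r² sin²θ) = 0.066·9.33·0.34202/0.17514 = 1.2025 rad/s.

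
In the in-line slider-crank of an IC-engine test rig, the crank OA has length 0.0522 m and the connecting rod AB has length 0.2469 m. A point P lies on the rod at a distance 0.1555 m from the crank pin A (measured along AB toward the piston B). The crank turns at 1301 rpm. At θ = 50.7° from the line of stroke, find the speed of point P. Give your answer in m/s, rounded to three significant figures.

ω = 136.2 rad/s.  Crank-pin speed |V_A| = rω = 7.1117 m/s, perpendicular to OA.
Rod angle: sinφ = −(r/L) sinθ ⇒ φ = -9.416°; ω_rod = −rω cosθ/√(L²−r²sin²θ) = -18.493 rad/s.
V_P = V_A + ω_rod × AP, with AP = 0.1555 m along the rod.
Components: V_Px = −rω sinθ − a·ω_rod·sinφ = -5.9738 m/s;  V_Py = rω cosθ + a·ω_rod·cosφ = +1.6675 m/s.
|V_P| = √(V_Px² + V_Py²) = 6.2022 m/s.

6.20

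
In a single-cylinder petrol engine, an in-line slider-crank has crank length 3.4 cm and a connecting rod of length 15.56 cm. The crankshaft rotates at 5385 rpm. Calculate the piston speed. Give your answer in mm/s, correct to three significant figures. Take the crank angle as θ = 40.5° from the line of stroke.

ω = 2π·5385/60 = 563.9 rad/s
For an in-line slider-crank, x = r cosθ + √(L² − r² sin²θ), so v = −rω sinθ·[1 + r cosθ/√(L² − r² sin²θ)].
With r = 0.034 m, L = 0.1556 m, θ = 40.5°: √(L² − r² sin²θ) = 0.15403 m.
v = −0.034·563.9·0.64945·[1 + 0.034·0.76041/0.15403] = -14.542 m/s.
|v| = 14.542 m/s = 14542 mm/s.

14500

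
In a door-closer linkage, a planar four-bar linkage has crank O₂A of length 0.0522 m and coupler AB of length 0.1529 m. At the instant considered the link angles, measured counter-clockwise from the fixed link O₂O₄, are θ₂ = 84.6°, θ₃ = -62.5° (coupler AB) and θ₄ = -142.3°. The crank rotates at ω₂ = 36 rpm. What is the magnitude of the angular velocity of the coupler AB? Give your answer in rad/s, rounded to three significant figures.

ω₂ = 3.77 rad/s (from 36 rpm).
Differentiating the loop-closure r₂e^{iθ₂}+r₃e^{iθ₃}=r₁+r₄e^{iθ₄} gives r₂ω₂e^{iθ₂}+r₃ω₃e^{iθ₃}=r₄ω₄e^{iθ₄}.
Eliminating the other unknown: ω₃ = r₂ω₂ sin(θ₄−θ₂) / [r₃ sin(θ₃−θ₄)].
Numerator sine = +0.73016; denominator sine = +0.98420.
Result = 0.0522·3.77·(+0.73016) / (0.1529·(+0.98420)) = +0.95484 rad/s; magnitude 0.95484 rad/s.

0.955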